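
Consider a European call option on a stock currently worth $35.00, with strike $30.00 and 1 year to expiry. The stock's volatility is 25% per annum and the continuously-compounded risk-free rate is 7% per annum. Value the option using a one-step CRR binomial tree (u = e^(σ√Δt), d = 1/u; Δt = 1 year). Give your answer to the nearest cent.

$8.10

CRR parameters: u = e^(σ√Δt) = e^(0.25·√1) = 1.2840, d = 1/u = 0.7788
Per-period rate: rΔt = 0.07·1 = 0.07, so R = e^0.07 = 1.0725
Risk-neutral probability p = (e^0.07 − 0.7788)/(1.2840 − 0.7788) = 0.2937/0.5052 = 0.5813
Terminal stock prices: S_u = 44.94, S_d = 27.26
Terminal payoffs (S − K): max(14.94, 0) = 14.94, max(-2.742, 0) = 0
Node 0 (S = 35): V_0 = e^(−0.07)·[0.5813·14.9409 + 0.4187·0.0000] = 8.0985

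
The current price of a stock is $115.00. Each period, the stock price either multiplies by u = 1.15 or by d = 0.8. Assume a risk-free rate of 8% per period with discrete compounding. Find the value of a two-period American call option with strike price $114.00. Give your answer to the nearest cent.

$20.90

Risk-neutral probability p = (1 + 0.08 − 0.8)/(1.15 − 0.8) = 0.2800/0.3500 = 0.8000
Terminal stock prices: S_uu = 152.1, S_ud = 105.8, S_dd = 73.6
Terminal payoffs (S − K): max(38.09, 0) = 38.09, max(-8.2, 0) = 0, max(-40.4, 0) = 0
Node u (S = 132.2): continuation = 1/1.08·[0.8000·38.0875 + 0.2000·0.0000] = 28.2130; exercise value = 18.2500 ≤ continuation, so V_u = 28.2130
Node d (S = 92): continuation = 1/1.08·[0.8000·0.0000 + 0.2000·0.0000] = 0.0000; exercise value = 0.0000 ≤ continuation, so V_d = 0.0000
Node 0 (S = 115): continuation = 1/1.08·[0.8000·28.2130 + 0.2000·0.0000] = 20.8985; exercise value = 1.0000 ≤ continuation, so V_0 = 20.8985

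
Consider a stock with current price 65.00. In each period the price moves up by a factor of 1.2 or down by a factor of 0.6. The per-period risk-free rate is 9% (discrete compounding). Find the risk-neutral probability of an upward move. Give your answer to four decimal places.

Risk-neutral probability p = (1 + 0.09 − 0.6)/(1.2 − 0.6) = 0.4900/0.6000 = 0.8167

p = 0.8167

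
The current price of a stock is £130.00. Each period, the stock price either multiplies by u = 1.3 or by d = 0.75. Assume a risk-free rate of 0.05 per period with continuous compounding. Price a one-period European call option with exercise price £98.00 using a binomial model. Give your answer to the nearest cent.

Risk-neutral probability p = (e^0.05 − 0.75)/(1.3 − 0.75) = 0.3013/0.5500 = 0.5478
Terminal stock prices: S_u = 169, S_d = 97.5
Terminal payoffs (S − K): max(71, 0) = 71, max(-0.5, 0) = 0
Node 0 (S = 130): V_0 = e^(−0.05)·[0.5478·71.0000 + 0.4522·0.0000] = 36.9946

£36.99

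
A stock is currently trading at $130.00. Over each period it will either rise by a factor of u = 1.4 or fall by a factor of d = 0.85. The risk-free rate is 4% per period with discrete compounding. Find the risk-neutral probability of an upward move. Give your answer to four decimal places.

Risk-neutral probability p = (1 + 0.04 − 0.85)/(1.4 − 0.85) = 0.1900/0.5500 = 0.3455

p = 0.3455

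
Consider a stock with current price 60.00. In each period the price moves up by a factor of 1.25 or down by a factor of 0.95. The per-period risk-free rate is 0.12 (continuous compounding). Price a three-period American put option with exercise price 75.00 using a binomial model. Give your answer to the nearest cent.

Risk-neutral probability p = (e^0.12 − 0.95)/(1.25 − 0.95) = 0.1775/0.3000 = 0.5917
Terminal stock prices: S_uuu = 117.2, S_uud = 89.06, S_udd = 67.69, S_ddd = 51.44
Terminal payoffs (K − S): max(-42.19, 0) = 0, max(-14.06, 0) = 0, max(7.312, 0) = 7.312, max(23.56, 0) = 23.56
Node uu (S = 93.75): continuation = e^(−0.12)·[0.5917·0.0000 + 0.4083·0.0000] = 0.0000; exercise value = 0.0000 ≤ continuation, so V_uu = 0.0000
Node ud (S = 71.25): continuation = e^(−0.12)·[0.5917·0.0000 + 0.4083·7.3125] = 2.6484; exercise value = 3.7500 > continuation, so V_ud = 3.7500 (exercise)
Node dd (S = 54.15): continuation = e^(−0.12)·[0.5917·7.3125 + 0.4083·23.5575] = 12.3690; exercise value = 20.8500 > continuation, so V_dd = 20.8500 (exercise)
Node u (S = 75): continuation = e^(−0.12)·[0.5917·0.0000 + 0.4083·3.7500] = 1.3581; exercise value = 0.0000 ≤ continuation, so V_u = 1.3581
Node d (S = 57): continuation = e^(−0.12)·[0.5917·3.7500 + 0.4083·20.8500] = 9.5190; exercise value = 18.0000 > continuation, so V_d = 18.0000 (exercise)
Node 0 (S = 60): continuation = e^(−0.12)·[0.5917·1.3581 + 0.4083·18.0000] = 7.2317; exercise value = 15.0000 > continuation, so V_0 = 15.0000 (exercise)

15.00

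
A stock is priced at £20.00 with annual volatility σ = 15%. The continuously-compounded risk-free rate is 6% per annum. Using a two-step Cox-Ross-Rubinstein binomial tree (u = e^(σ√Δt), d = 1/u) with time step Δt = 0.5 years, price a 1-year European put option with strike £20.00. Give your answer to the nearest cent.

CRR parameters: u = e^(σ√Δt) = e^(0.15·√0.5) = 1.1119, d = 1/u = 0.8994
Per-period rate: rΔt = 0.06·0.5 = 0.03, so R = e^0.03 = 1.0305
Risk-neutral probability p = (e^0.03 − 0.8994)/(1.1119 − 0.8994) = 0.1311/0.2125 = 0.6168
Terminal stock prices: S_uu = 24.73, S_ud = 20, S_dd = 16.18
Terminal payoffs (K − S): max(-4.726, 0) = 0, max(0, 0) = 0, max(3.823, 0) = 3.823
Node u (S = 22.24): V_u = e^(−0.03)·[0.6168·0.0000 + 0.3832·0.0000] = 0.0000
Node d (S = 17.99): V_d = e^(−0.03)·[0.6168·0.0000 + 0.3832·3.8228] = 1.4216
Node 0 (S = 20): V_0 = e^(−0.03)·[0.6168·0.0000 + 0.3832·1.4216] = 0.5287

£0.53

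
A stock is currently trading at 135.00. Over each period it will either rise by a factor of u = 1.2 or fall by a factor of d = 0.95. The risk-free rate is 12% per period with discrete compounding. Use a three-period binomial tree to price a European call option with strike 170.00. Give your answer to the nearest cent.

Risk-neutral probability p = (1 + 0.12 − 0.95)/(1.2 − 0.95) = 0.1700/0.2500 = 0.6800
Terminal stock prices: S_uuu = 233.3, S_uud = 184.7, S_udd = 146.2, S_ddd = 115.7
Terminal payoffs (S − K): max(63.28, 0) = 63.28, max(14.68, 0) = 14.68, max(-23.8, 0) = 0, max(-54.25, 0) = 0
Node uu (S = 194.4): V_uu = 1/1.12·[0.6800·63.2800 + 0.3200·14.6800] = 42.6143
Node ud (S = 153.9): V_ud = 1/1.12·[0.6800·14.6800 + 0.3200·0.0000] = 8.9129
Node dd (S = 121.8): V_dd = 1/1.12·[0.6800·0.0000 + 0.3200·0.0000] = 0.0000
Node u (S = 162): V_u = 1/1.12·[0.6800·42.6143 + 0.3200·8.9129] = 28.4195
Node d (S = 128.2): V_d = 1/1.12·[0.6800·8.9129 + 0.3200·0.0000] = 5.4114
Node 0 (S = 135): V_0 = 1/1.12·[0.6800·28.4195 + 0.3200·5.4114] = 18.8008

18.80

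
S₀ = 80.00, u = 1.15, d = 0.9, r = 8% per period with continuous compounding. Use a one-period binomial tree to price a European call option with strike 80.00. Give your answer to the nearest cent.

8.12

Risk-neutral probability p = (e^0.08 − 0.9)/(1.15 − 0.9) = 0.1833/0.2500 = 0.7331
Terminal stock prices: S_u = 92, S_d = 72
Terminal payoffs (S − K): max(12, 0) = 12, max(-8, 0) = 0
Node 0 (S = 80): V_0 = e^(−0.08)·[0.7331·12.0000 + 0.2669·0.0000] = 8.1214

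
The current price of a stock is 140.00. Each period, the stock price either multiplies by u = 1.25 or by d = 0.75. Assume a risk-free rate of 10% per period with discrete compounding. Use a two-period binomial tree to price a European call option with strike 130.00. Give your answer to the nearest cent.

Risk-neutral probability p = (1 + 0.1 − 0.75)/(1.25 − 0.75) = 0.3500/0.5000 = 0.7000
Terminal stock prices: S_uu = 218.8, S_ud = 131.2, S_dd = 78.75
Terminal payoffs (S − K): max(88.75, 0) = 88.75, max(1.25, 0) = 1.25, max(-51.25, 0) = 0
Node u (S = 175): V_u = 1/1.1·[0.7000·88.7500 + 0.3000·1.2500] = 56.8182
Node d (S = 105): V_d = 1/1.1·[0.7000·1.2500 + 0.3000·0.0000] = 0.7955
Node 0 (S = 140): V_0 = 1/1.1·[0.7000·56.8182 + 0.3000·0.7955] = 36.3740

36.37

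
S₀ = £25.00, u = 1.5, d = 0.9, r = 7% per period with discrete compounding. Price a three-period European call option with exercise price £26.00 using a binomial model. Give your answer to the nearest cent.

Risk-neutral probability p = (1 + 0.07 − 0.9)/(1.5 − 0.9) = 0.1700/0.6000 = 0.2833
Terminal stock prices: S_uuu = 84.38, S_uud = 50.62, S_udd = 30.38, S_ddd = 18.23
Terminal payoffs (S − K): max(58.38, 0) = 58.38, max(24.62, 0) = 24.62, max(4.375, 0) = 4.375, max(-7.775, 0) = 0
Node uu (S = 56.25): V_uu = 1/1.07·[0.2833·58.3750 + 0.7167·24.6250] = 31.9509
Node ud (S = 33.75): V_ud = 1/1.07·[0.2833·24.6250 + 0.7167·4.3750] = 9.4509
Node dd (S = 20.25): V_dd = 1/1.07·[0.2833·4.3750 + 0.7167·0.0000] = 1.1585
Node u (S = 37.5): V_u = 1/1.07·[0.2833·31.9509 + 0.7167·9.4509] = 14.7906
Node d (S = 22.5): V_d = 1/1.07·[0.2833·9.4509 + 0.7167·1.1585] = 3.2785
Node 0 (S = 25): V_0 = 1/1.07·[0.2833·14.7906 + 0.7167·3.2785] = 6.1124

£6.11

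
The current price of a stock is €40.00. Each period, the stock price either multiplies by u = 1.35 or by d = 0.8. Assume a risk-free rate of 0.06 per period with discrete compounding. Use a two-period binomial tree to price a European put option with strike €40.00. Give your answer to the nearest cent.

Risk-neutral probability p = (1 + 0.06 − 0.8)/(1.35 − 0.8) = 0.2600/0.5500 = 0.4727
Terminal stock prices: S_uu = 72.9, S_ud = 43.2, S_dd = 25.6
Terminal payoffs (K − S): max(-32.9, 0) = 0, max(-3.2, 0) = 0, max(14.4, 0) = 14.4
Node u (S = 54): V_u = 1/1.06·[0.4727·0.0000 + 0.5273·0.0000] = 0.0000
Node d (S = 32): V_d = 1/1.06·[0.4727·0.0000 + 0.5273·14.4000] = 7.1630
Node 0 (S = 40): V_0 = 1/1.06·[0.4727·0.0000 + 0.5273·7.1630] = 3.5630

€3.56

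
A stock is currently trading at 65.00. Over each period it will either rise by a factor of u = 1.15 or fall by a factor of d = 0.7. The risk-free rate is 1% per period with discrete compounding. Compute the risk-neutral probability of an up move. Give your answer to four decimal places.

p = 0.6889

Risk-neutral probability p = (1 + 0.01 − 0.7)/(1.15 − 0.7) = 0.3100/0.4500 = 0.6889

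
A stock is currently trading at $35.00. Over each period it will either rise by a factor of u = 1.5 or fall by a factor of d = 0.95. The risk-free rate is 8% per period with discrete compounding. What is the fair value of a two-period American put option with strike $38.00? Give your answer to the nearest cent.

$3.36

Risk-neutral probability p = (1 + 0.08 − 0.95)/(1.5 − 0.95) = 0.1300/0.5500 = 0.2364
Terminal stock prices: S_uu = 78.75, S_ud = 49.88, S_dd = 31.59
Terminal payoffs (K − S): max(-40.75, 0) = 0, max(-11.88, 0) = 0, max(6.413, 0) = 6.413
Node u (S = 52.5): continuation = 1/1.08·[0.2364·0.0000 + 0.7636·0.0000] = 0.0000; exercise value = 0.0000 ≤ continuation, so V_u = 0.0000
Node d (S = 33.25): continuation = 1/1.08·[0.2364·0.0000 + 0.7636·6.4125] = 4.5341; exercise value = 4.7500 > continuation, so V_d = 4.7500 (exercise)
Node 0 (S = 35): continuation = 1/1.08·[0.2364·0.0000 + 0.7636·4.7500] = 3.3586; exercise value = 3.0000 ≤ continuation, so V_0 = 3.3586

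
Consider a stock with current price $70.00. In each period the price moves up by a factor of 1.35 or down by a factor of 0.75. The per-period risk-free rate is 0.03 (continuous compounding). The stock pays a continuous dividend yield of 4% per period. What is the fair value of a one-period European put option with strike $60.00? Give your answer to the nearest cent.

Per-period risk-free factor R = e^0.03 = 1.0305; dividend-adjusted growth = e^(0.03−0.04) = 0.9900.
Risk-neutral probability p = (0.9900 − 0.75)/(1.35 − 0.75) = 0.2400/0.6000 = 0.4001
Terminal stock prices: S_u = 94.5, S_d = 52.5
Terminal payoffs (K − S): max(-34.5, 0) = 0, max(7.5, 0) = 7.5
Node 0 (S = 70): V_0 = e^(−0.03)·[0.4001·0.0000 + 0.5999·7.5000] = 4.3664

$4.37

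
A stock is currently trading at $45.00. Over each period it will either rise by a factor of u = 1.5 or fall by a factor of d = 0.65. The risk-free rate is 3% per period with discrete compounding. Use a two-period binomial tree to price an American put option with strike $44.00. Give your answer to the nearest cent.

Risk-neutral probability p = (1 + 0.03 − 0.65)/(1.5 − 0.65) = 0.3800/0.8500 = 0.4471
Terminal stock prices: S_uu = 101.2, S_ud = 43.88, S_dd = 19.01
Terminal payoffs (K − S): max(-57.25, 0) = 0, max(0.125, 0) = 0.125, max(24.99, 0) = 24.99
Node u (S = 67.5): continuation = 1/1.03·[0.4471·0.0000 + 0.5529·0.1250] = 0.0671; exercise value = 0.0000 ≤ continuation, so V_u = 0.0671
Node d (S = 29.25): continuation = 1/1.03·[0.4471·0.1250 + 0.5529·24.9875] = 13.4684; exercise value = 14.7500 > continuation, so V_d = 14.7500 (exercise)
Node 0 (S = 45): continuation = 1/1.03·[0.4471·0.0671 + 0.5529·14.7500] = 7.9475; exercise value = 0.0000 ≤ continuation, so V_0 = 7.9475

$7.95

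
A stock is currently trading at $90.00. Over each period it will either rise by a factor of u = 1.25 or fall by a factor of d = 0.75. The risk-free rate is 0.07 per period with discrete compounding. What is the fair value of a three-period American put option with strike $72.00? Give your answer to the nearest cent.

Risk-neutral probability p = (1 + 0.07 − 0.75)/(1.25 − 0.75) = 0.3200/0.5000 = 0.6400
Terminal stock prices: S_uuu = 175.8, S_uud = 105.5, S_udd = 63.28, S_ddd = 37.97
Terminal payoffs (K − S): max(-103.8, 0) = 0, max(-33.47, 0) = 0, max(8.719, 0) = 8.719, max(34.03, 0) = 34.03
Node uu (S = 140.6): continuation = 1/1.07·[0.6400·0.0000 + 0.3600·0.0000] = 0.0000; exercise value = 0.0000 ≤ continuation, so V_uu = 0.0000
Node ud (S = 84.38): continuation = 1/1.07·[0.6400·0.0000 + 0.3600·8.7188] = 2.9334; exercise value = 0.0000 ≤ continuation, so V_ud = 2.9334
Node dd (S = 50.62): continuation = 1/1.07·[0.6400·8.7188 + 0.3600·34.0312] = 16.6647; exercise value = 21.3750 > continuation, so V_dd = 21.3750 (exercise)
Node u (S = 112.5): continuation = 1/1.07·[0.6400·0.0000 + 0.3600·2.9334] = 0.9869; exercise value = 0.0000 ≤ continuation, so V_u = 0.9869
Node d (S = 67.5): continuation = 1/1.07·[0.6400·2.9334 + 0.3600·21.3750] = 8.9462; exercise value = 4.5000 ≤ continuation, so V_d = 8.9462
Node 0 (S = 90): continuation = 1/1.07·[0.6400·0.9869 + 0.3600·8.9462] = 3.6002; exercise value = 0.0000 ≤ continuation, so V_0 = 3.6002

$3.60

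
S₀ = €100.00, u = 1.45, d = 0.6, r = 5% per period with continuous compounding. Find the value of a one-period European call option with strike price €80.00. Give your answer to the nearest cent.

Risk-neutral probability p = (e^0.05 − 0.6)/(1.45 − 0.6) = 0.4513/0.8500 = 0.5309
Terminal stock prices: S_u = 145, S_d = 60
Terminal payoffs (S − K): max(65, 0) = 65, max(-20, 0) = 0
Node 0 (S = 100): V_0 = e^(−0.05)·[0.5309·65.0000 + 0.4691·0.0000] = 32.8259

€32.83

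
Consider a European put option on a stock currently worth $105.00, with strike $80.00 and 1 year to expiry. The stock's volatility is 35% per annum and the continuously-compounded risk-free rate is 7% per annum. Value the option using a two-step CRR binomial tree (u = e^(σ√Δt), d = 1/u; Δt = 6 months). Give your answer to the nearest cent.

$3.59

CRR parameters: u = e^(σ√Δt) = e^(0.35·√0.5) = 1.2808, d = 1/u = 0.7808
Per-period rate: rΔt = 0.07·0.5 = 0.035, so R = e^0.035 = 1.0356
Risk-neutral probability p = (e^0.035 − 0.7808)/(1.2808 − 0.7808) = 0.2549/0.5000 = 0.5097
Terminal stock prices: S_uu = 172.2, S_ud = 105, S_dd = 64.01
Terminal payoffs (K − S): max(-92.25, 0) = 0, max(-25, 0) = 0, max(15.99, 0) = 15.99
Node u (S = 134.5): V_u = e^(−0.035)·[0.5097·0.0000 + 0.4903·0.0000] = 0.0000
Node d (S = 81.98): V_d = e^(−0.035)·[0.5097·0.0000 + 0.4903·15.9934] = 7.5723
Node 0 (S = 105): V_0 = e^(−0.035)·[0.5097·0.0000 + 0.4903·7.5723] = 3.5852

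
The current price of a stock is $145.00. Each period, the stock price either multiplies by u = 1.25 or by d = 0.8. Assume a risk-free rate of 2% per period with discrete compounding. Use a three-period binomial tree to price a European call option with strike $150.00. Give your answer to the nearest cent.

$25.46

Risk-neutral probability p = (1 + 0.02 − 0.8)/(1.25 − 0.8) = 0.2200/0.4500 = 0.4889
Terminal stock prices: S_uuu = 283.2, S_uud = 181.2, S_udd = 116, S_ddd = 74.24
Terminal payoffs (S − K): max(133.2, 0) = 133.2, max(31.25, 0) = 31.25, max(-34, 0) = 0, max(-75.76, 0) = 0
Node uu (S = 226.6): V_uu = 1/1.02·[0.4889·133.2031 + 0.5111·31.2500] = 79.5037
Node ud (S = 145): V_ud = 1/1.02·[0.4889·31.2500 + 0.5111·0.0000] = 14.9782
Node dd (S = 92.8): V_dd = 1/1.02·[0.4889·0.0000 + 0.5111·0.0000] = 0.0000
Node u (S = 181.2): V_u = 1/1.02·[0.4889·79.5037 + 0.5111·14.9782] = 45.6118
Node d (S = 116): V_d = 1/1.02·[0.4889·14.9782 + 0.5111·0.0000] = 7.1791
Node 0 (S = 145): V_0 = 1/1.02·[0.4889·45.6118 + 0.5111·7.1791] = 25.4592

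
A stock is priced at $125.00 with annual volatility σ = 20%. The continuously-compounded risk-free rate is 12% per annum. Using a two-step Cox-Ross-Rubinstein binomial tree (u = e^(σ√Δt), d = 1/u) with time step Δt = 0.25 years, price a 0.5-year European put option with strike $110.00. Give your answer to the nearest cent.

$1.00

CRR parameters: u = e^(σ√Δt) = e^(0.2·√0.25) = 1.1052, d = 1/u = 0.9048
Per-period rate: rΔt = 0.12·0.25 = 0.03, so R = e^0.03 = 1.0305
Risk-neutral probability p = (e^0.03 − 0.9048)/(1.1052 − 0.9048) = 0.1256/0.2003 = 0.6270
Terminal stock prices: S_uu = 152.7, S_ud = 125, S_dd = 102.3
Terminal payoffs (K − S): max(-42.68, 0) = 0, max(-15, 0) = 0, max(7.659, 0) = 7.659
Node u (S = 138.1): V_u = e^(−0.03)·[0.6270·0.0000 + 0.3730·0.0000] = 0.0000
Node d (S = 113.1): V_d = e^(−0.03)·[0.6270·0.0000 + 0.3730·7.6587] = 2.7720
Node 0 (S = 125): V_0 = e^(−0.03)·[0.6270·0.0000 + 0.3730·2.7720] = 1.0033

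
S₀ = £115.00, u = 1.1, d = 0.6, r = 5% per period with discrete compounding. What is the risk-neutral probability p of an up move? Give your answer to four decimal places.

p = 0.9000

Risk-neutral probability p = (1 + 0.05 − 0.6)/(1.1 − 0.6) = 0.4500/0.5000 = 0.9000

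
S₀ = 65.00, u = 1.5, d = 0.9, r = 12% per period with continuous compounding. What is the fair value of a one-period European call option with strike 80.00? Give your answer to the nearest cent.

5.89

Risk-neutral probability p = (e^0.12 − 0.9)/(1.5 − 0.9) = 0.2275/0.6000 = 0.3792
Terminal stock prices: S_u = 97.5, S_d = 58.5
Terminal payoffs (S − K): max(17.5, 0) = 17.5, max(-21.5, 0) = 0
Node 0 (S = 65): V_0 = e^(−0.12)·[0.3792·17.5000 + 0.6208·0.0000] = 5.8850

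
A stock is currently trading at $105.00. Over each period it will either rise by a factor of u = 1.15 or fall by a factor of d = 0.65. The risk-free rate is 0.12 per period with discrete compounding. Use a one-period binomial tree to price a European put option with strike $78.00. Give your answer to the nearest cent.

Risk-neutral probability p = (1 + 0.12 − 0.65)/(1.15 − 0.65) = 0.4700/0.5000 = 0.9400
Terminal stock prices: S_u = 120.7, S_d = 68.25
Terminal payoffs (K − S): max(-42.75, 0) = 0, max(9.75, 0) = 9.75
Node 0 (S = 105): V_0 = 1/1.12·[0.9400·0.0000 + 0.0600·9.7500] = 0.5223

$0.52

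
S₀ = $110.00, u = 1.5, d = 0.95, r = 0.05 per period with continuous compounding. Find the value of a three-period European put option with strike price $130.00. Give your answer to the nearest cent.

Risk-neutral probability p = (e^0.05 − 0.95)/(1.5 − 0.95) = 0.1013/0.5500 = 0.1841
Terminal stock prices: S_uuu = 371.2, S_uud = 235.1, S_udd = 148.9, S_ddd = 94.31
Terminal payoffs (K − S): max(-241.2, 0) = 0, max(-105.1, 0) = 0, max(-18.91, 0) = 0, max(35.69, 0) = 35.69
Node uu (S = 247.5): V_uu = e^(−0.05)·[0.1841·0.0000 + 0.8159·0.0000] = 0.0000
Node ud (S = 156.8): V_ud = e^(−0.05)·[0.1841·0.0000 + 0.8159·0.0000] = 0.0000
Node dd (S = 99.27): V_dd = e^(−0.05)·[0.1841·0.0000 + 0.8159·35.6888] = 27.6973
Node u (S = 165): V_u = e^(−0.05)·[0.1841·0.0000 + 0.8159·0.0000] = 0.0000
Node d (S = 104.5): V_d = e^(−0.05)·[0.1841·0.0000 + 0.8159·27.6973] = 21.4954
Node 0 (S = 110): V_0 = e^(−0.05)·[0.1841·0.0000 + 0.8159·21.4954] = 16.6821

$16.68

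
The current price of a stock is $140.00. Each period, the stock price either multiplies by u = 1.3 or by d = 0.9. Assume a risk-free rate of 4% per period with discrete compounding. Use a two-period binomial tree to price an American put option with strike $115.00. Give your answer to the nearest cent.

Risk-neutral probability p = (1 + 0.04 − 0.9)/(1.3 − 0.9) = 0.1400/0.4000 = 0.3500
Terminal stock prices: S_uu = 236.6, S_ud = 163.8, S_dd = 113.4
Terminal payoffs (K − S): max(-121.6, 0) = 0, max(-48.8, 0) = 0, max(1.6, 0) = 1.6
Node u (S = 182): continuation = 1/1.04·[0.3500·0.0000 + 0.6500·0.0000] = 0.0000; exercise value = 0.0000 ≤ continuation, so V_u = 0.0000
Node d (S = 126): continuation = 1/1.04·[0.3500·0.0000 + 0.6500·1.6000] = 1.0000; exercise value = 0.0000 ≤ continuation, so V_d = 1.0000
Node 0 (S = 140): continuation = 1/1.04·[0.3500·0.0000 + 0.6500·1.0000] = 0.6250; exercise value = 0.0000 ≤ continuation, so V_0 = 0.6250

$0.62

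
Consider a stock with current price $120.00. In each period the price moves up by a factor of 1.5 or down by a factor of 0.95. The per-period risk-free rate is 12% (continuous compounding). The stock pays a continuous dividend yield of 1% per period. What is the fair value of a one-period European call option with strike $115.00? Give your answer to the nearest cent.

Per-period risk-free factor R = e^0.12 = 1.1275; dividend-adjusted growth = e^(0.12−0.01) = 1.1163.
Risk-neutral probability p = (1.1163 − 0.95)/(1.5 − 0.95) = 0.1663/0.5500 = 0.3023
Terminal stock prices: S_u = 180, S_d = 114
Terminal payoffs (S − K): max(65, 0) = 65, max(-1, 0) = 0
Node 0 (S = 120): V_0 = e^(−0.12)·[0.3023·65.0000 + 0.6977·0.0000] = 17.4289

$17.43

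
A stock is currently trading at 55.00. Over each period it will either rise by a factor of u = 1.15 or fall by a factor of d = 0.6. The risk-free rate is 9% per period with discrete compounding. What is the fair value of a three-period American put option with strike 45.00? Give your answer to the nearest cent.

1.87

Risk-neutral probability p = (1 + 0.09 − 0.6)/(1.15 − 0.6) = 0.4900/0.5500 = 0.8909
Terminal stock prices: S_uuu = 83.65, S_uud = 43.64, S_udd = 22.77, S_ddd = 11.88
Terminal payoffs (K − S): max(-38.65, 0) = 0, max(1.358, 0) = 1.358, max(22.23, 0) = 22.23, max(33.12, 0) = 33.12
Node uu (S = 72.74): continuation = 1/1.09·[0.8909·0.0000 + 0.1091·1.3575] = 0.1359; exercise value = 0.0000 ≤ continuation, so V_uu = 0.1359
Node ud (S = 37.95): continuation = 1/1.09·[0.8909·1.3575 + 0.1091·22.2300] = 3.3344; exercise value = 7.0500 > continuation, so V_ud = 7.0500 (exercise)
Node dd (S = 19.8): continuation = 1/1.09·[0.8909·22.2300 + 0.1091·33.1200] = 21.4844; exercise value = 25.2000 > continuation, so V_dd = 25.2000 (exercise)
Node u (S = 63.25): continuation = 1/1.09·[0.8909·0.1359 + 0.1091·7.0500] = 0.8166; exercise value = 0.0000 ≤ continuation, so V_u = 0.8166
Node d (S = 33): continuation = 1/1.09·[0.8909·7.0500 + 0.1091·25.2000] = 8.2844; exercise value = 12.0000 > continuation, so V_d = 12.0000 (exercise)
Node 0 (S = 55): continuation = 1/1.09·[0.8909·0.8166 + 0.1091·12.0000] = 1.8685; exercise value = 0.0000 ≤ continuation, so V_0 = 1.8685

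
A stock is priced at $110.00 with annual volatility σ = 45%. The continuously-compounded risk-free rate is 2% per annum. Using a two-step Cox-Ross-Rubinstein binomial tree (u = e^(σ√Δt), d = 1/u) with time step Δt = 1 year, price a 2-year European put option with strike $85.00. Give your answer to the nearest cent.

$13.42

CRR parameters: u = e^(σ√Δt) = e^(0.45·√1) = 1.5683, d = 1/u = 0.6376
Per-period rate: rΔt = 0.02·1 = 0.02, so R = e^0.02 = 1.0202
Risk-neutral probability p = (e^0.02 − 0.6376)/(1.5683 − 0.6376) = 0.3826/0.9307 = 0.4111
Terminal stock prices: S_uu = 270.6, S_ud = 110, S_dd = 44.72
Terminal payoffs (K − S): max(-185.6, 0) = 0, max(-25, 0) = 0, max(40.28, 0) = 40.28
Node u (S = 172.5): V_u = e^(−0.02)·[0.4111·0.0000 + 0.5889·0.0000] = 0.0000
Node d (S = 70.14): V_d = e^(−0.02)·[0.4111·0.0000 + 0.5889·40.2773] = 23.2510
Node 0 (S = 110): V_0 = e^(−0.02)·[0.4111·0.0000 + 0.5889·23.2510] = 13.4221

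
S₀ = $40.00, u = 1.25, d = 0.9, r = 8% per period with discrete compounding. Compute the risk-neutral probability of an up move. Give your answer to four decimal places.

Risk-neutral probability p = (1 + 0.08 − 0.9)/(1.25 − 0.9) = 0.1800/0.3500 = 0.5143

p = 0.5143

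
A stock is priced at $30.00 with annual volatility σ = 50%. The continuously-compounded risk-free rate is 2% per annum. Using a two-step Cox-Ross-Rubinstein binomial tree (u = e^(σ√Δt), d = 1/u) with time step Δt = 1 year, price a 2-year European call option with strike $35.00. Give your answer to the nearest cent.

$7.05

CRR parameters: u = e^(σ√Δt) = e^(0.5·√1) = 1.6487, d = 1/u = 0.6065
Per-period rate: rΔt = 0.02·1 = 0.02, so R = e^0.02 = 1.0202
Risk-neutral probability p = (e^0.02 − 0.6065)/(1.6487 − 0.6065) = 0.4137/1.0422 = 0.3969
Terminal stock prices: S_uu = 81.55, S_ud = 30, S_dd = 11.04
Terminal payoffs (S − K): max(46.55, 0) = 46.55, max(-5, 0) = 0, max(-23.96, 0) = 0
Node u (S = 49.46): V_u = e^(−0.02)·[0.3969·46.5485 + 0.6031·0.0000] = 18.1104
Node d (S = 18.2): V_d = e^(−0.02)·[0.3969·0.0000 + 0.6031·0.0000] = 0.0000
Node 0 (S = 30): V_0 = e^(−0.02)·[0.3969·18.1104 + 0.6031·0.0000] = 7.0461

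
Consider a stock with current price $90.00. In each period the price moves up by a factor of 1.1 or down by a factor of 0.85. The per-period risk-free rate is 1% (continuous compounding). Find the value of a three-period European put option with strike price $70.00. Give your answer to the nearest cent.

$0.67

Risk-neutral probability p = (e^0.01 − 0.85)/(1.1 − 0.85) = 0.1601/0.2500 = 0.6402
Terminal stock prices: S_uuu = 119.8, S_uud = 92.57, S_udd = 71.53, S_ddd = 55.27
Terminal payoffs (K − S): max(-49.79, 0) = 0, max(-22.57, 0) = 0, max(-1.528, 0) = 0, max(14.73, 0) = 14.73
Node uu (S = 108.9): V_uu = e^(−0.01)·[0.6402·0.0000 + 0.3598·0.0000] = 0.0000
Node ud (S = 84.15): V_ud = e^(−0.01)·[0.6402·0.0000 + 0.3598·0.0000] = 0.0000
Node dd (S = 65.02): V_dd = e^(−0.01)·[0.6402·0.0000 + 0.3598·14.7288] = 5.2467
Node u (S = 99): V_u = e^(−0.01)·[0.6402·0.0000 + 0.3598·0.0000] = 0.0000
Node d (S = 76.5): V_d = e^(−0.01)·[0.6402·0.0000 + 0.3598·5.2467] = 1.8690
Node 0 (S = 90): V_0 = e^(−0.01)·[0.6402·0.0000 + 0.3598·1.8690] = 0.6658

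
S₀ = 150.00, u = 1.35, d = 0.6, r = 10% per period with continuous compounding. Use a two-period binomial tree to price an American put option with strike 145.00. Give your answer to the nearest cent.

Risk-neutral probability p = (e^0.1 − 0.6)/(1.35 − 0.6) = 0.5052/0.7500 = 0.6736
Terminal stock prices: S_uu = 273.4, S_ud = 121.5, S_dd = 54
Terminal payoffs (K − S): max(-128.4, 0) = 0, max(23.5, 0) = 23.5, max(91, 0) = 91
Node u (S = 202.5): continuation = e^(−0.1)·[0.6736·0.0000 + 0.3264·23.5000] = 6.9413; exercise value = 0.0000 ≤ continuation, so V_u = 6.9413
Node d (S = 90): continuation = e^(−0.1)·[0.6736·23.5000 + 0.3264·91.0000] = 41.2014; exercise value = 55.0000 > continuation, so V_d = 55.0000 (exercise)
Node 0 (S = 150): continuation = e^(−0.1)·[0.6736·6.9413 + 0.3264·55.0000] = 20.4760; exercise value = 0.0000 ≤ continuation, so V_0 = 20.4760

20.48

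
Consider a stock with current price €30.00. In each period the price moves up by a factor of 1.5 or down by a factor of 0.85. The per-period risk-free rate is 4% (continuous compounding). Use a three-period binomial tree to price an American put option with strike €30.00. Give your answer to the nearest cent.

€3.84

Risk-neutral probability p = (e^0.04 − 0.85)/(1.5 − 0.85) = 0.1908/0.6500 = 0.2936
Terminal stock prices: S_uuu = 101.2, S_uud = 57.38, S_udd = 32.51, S_ddd = 18.42
Terminal payoffs (K − S): max(-71.25, 0) = 0, max(-27.38, 0) = 0, max(-2.512, 0) = 0, max(11.58, 0) = 11.58
Node uu (S = 67.5): continuation = e^(−0.04)·[0.2936·0.0000 + 0.7064·0.0000] = 0.0000; exercise value = 0.0000 ≤ continuation, so V_uu = 0.0000
Node ud (S = 38.25): continuation = e^(−0.04)·[0.2936·0.0000 + 0.7064·0.0000] = 0.0000; exercise value = 0.0000 ≤ continuation, so V_ud = 0.0000
Node dd (S = 21.67): continuation = e^(−0.04)·[0.2936·0.0000 + 0.7064·11.5763] = 7.8573; exercise value = 8.3250 > continuation, so V_dd = 8.3250 (exercise)
Node u (S = 45): continuation = e^(−0.04)·[0.2936·0.0000 + 0.7064·0.0000] = 0.0000; exercise value = 0.0000 ≤ continuation, so V_u = 0.0000
Node d (S = 25.5): continuation = e^(−0.04)·[0.2936·0.0000 + 0.7064·8.3250] = 5.6506; exercise value = 4.5000 ≤ continuation, so V_d = 5.6506
Node 0 (S = 30): continuation = e^(−0.04)·[0.2936·0.0000 + 0.7064·5.6506] = 3.8353; exercise value = 0.0000 ≤ continuation, so V_0 = 3.8353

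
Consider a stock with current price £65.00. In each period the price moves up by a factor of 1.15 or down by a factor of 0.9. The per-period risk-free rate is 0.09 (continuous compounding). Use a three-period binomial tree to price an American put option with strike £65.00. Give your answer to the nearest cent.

Risk-neutral probability p = (e^0.09 − 0.9)/(1.15 − 0.9) = 0.1942/0.2500 = 0.7767
Terminal stock prices: S_uuu = 98.86, S_uud = 77.37, S_udd = 60.55, S_ddd = 47.39
Terminal payoffs (K − S): max(-33.86, 0) = 0, max(-12.37, 0) = 0, max(4.452, 0) = 4.452, max(17.61, 0) = 17.61
Node uu (S = 85.96): continuation = e^(−0.09)·[0.7767·0.0000 + 0.2233·0.0000] = 0.0000; exercise value = 0.0000 ≤ continuation, so V_uu = 0.0000
Node ud (S = 67.28): continuation = e^(−0.09)·[0.7767·0.0000 + 0.2233·4.4525] = 0.9087; exercise value = 0.0000 ≤ continuation, so V_ud = 0.9087
Node dd (S = 52.65): continuation = e^(−0.09)·[0.7767·4.4525 + 0.2233·17.6150] = 6.7555; exercise value = 12.3500 > continuation, so V_dd = 12.3500 (exercise)
Node u (S = 74.75): continuation = e^(−0.09)·[0.7767·0.0000 + 0.2233·0.9087] = 0.1854; exercise value = 0.0000 ≤ continuation, so V_u = 0.1854
Node d (S = 58.5): continuation = e^(−0.09)·[0.7767·0.9087 + 0.2233·12.3500] = 3.1655; exercise value = 6.5000 > continuation, so V_d = 6.5000 (exercise)
Node 0 (S = 65): continuation = e^(−0.09)·[0.7767·0.1854 + 0.2233·6.5000] = 1.4582; exercise value = 0.0000 ≤ continuation, so V_0 = 1.4582

£1.46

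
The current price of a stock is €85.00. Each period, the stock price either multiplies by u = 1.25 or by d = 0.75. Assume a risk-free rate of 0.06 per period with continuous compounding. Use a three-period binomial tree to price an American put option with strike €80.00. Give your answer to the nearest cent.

€7.25

Risk-neutral probability p = (e^0.06 − 0.75)/(1.25 − 0.75) = 0.3118/0.5000 = 0.6237
Terminal stock prices: S_uuu = 166, S_uud = 99.61, S_udd = 59.77, S_ddd = 35.86
Terminal payoffs (K − S): max(-86.02, 0) = 0, max(-19.61, 0) = 0, max(20.23, 0) = 20.23, max(44.14, 0) = 44.14
Node uu (S = 132.8): continuation = e^(−0.06)·[0.6237·0.0000 + 0.3763·0.0000] = 0.0000; exercise value = 0.0000 ≤ continuation, so V_uu = 0.0000
Node ud (S = 79.69): continuation = e^(−0.06)·[0.6237·0.0000 + 0.3763·20.2344] = 7.1713; exercise value = 0.3125 ≤ continuation, so V_ud = 7.1713
Node dd (S = 47.81): continuation = e^(−0.06)·[0.6237·20.2344 + 0.3763·44.1406] = 27.5287; exercise value = 32.1875 > continuation, so V_dd = 32.1875 (exercise)
Node u (S = 106.2): continuation = e^(−0.06)·[0.6237·0.0000 + 0.3763·7.1713] = 2.5416; exercise value = 0.0000 ≤ continuation, so V_u = 2.5416
Node d (S = 63.75): continuation = e^(−0.06)·[0.6237·7.1713 + 0.3763·32.1875] = 15.6197; exercise value = 16.2500 > continuation, so V_d = 16.2500 (exercise)
Node 0 (S = 85): continuation = e^(−0.06)·[0.6237·2.5416 + 0.3763·16.2500] = 7.2520; exercise value = 0.0000 ≤ continuation, so V_0 = 7.2520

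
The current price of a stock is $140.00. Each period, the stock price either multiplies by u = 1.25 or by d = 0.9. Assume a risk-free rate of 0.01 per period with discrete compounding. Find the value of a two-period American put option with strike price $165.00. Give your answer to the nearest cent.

$28.06

Risk-neutral probability p = (1 + 0.01 − 0.9)/(1.25 − 0.9) = 0.1100/0.3500 = 0.3143
Terminal stock prices: S_uu = 218.8, S_ud = 157.5, S_dd = 113.4
Terminal payoffs (K − S): max(-53.75, 0) = 0, max(7.5, 0) = 7.5, max(51.6, 0) = 51.6
Node u (S = 175): continuation = 1/1.01·[0.3143·0.0000 + 0.6857·7.5000] = 5.0919; exercise value = 0.0000 ≤ continuation, so V_u = 5.0919
Node d (S = 126): continuation = 1/1.01·[0.3143·7.5000 + 0.6857·51.6000] = 37.3663; exercise value = 39.0000 > continuation, so V_d = 39.0000 (exercise)
Node 0 (S = 140): continuation = 1/1.01·[0.3143·5.0919 + 0.6857·39.0000] = 28.0626; exercise value = 25.0000 ≤ continuation, so V_0 = 28.0626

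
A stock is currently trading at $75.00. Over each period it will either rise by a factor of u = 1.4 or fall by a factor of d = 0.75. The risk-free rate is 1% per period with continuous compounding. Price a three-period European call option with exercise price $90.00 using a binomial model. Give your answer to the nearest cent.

Risk-neutral probability p = (e^0.01 − 0.75)/(1.4 − 0.75) = 0.2601/0.6500 = 0.4001
Terminal stock prices: S_uuu = 205.8, S_uud = 110.2, S_udd = 59.06, S_ddd = 31.64
Terminal payoffs (S − K): max(115.8, 0) = 115.8, max(20.25, 0) = 20.25, max(-30.94, 0) = 0, max(-58.36, 0) = 0
Node uu (S = 147): V_uu = e^(−0.01)·[0.4001·115.8000 + 0.5999·20.2500] = 57.8955
Node ud (S = 78.75): V_ud = e^(−0.01)·[0.4001·20.2500 + 0.5999·0.0000] = 8.0210
Node dd (S = 42.19): V_dd = e^(−0.01)·[0.4001·0.0000 + 0.5999·0.0000] = 0.0000
Node u (S = 105): V_u = e^(−0.01)·[0.4001·57.8955 + 0.5999·8.0210] = 27.6963
Node d (S = 56.25): V_d = e^(−0.01)·[0.4001·8.0210 + 0.5999·0.0000] = 3.1771
Node 0 (S = 75): V_0 = e^(−0.01)·[0.4001·27.6963 + 0.5999·3.1771] = 12.8574

$12.86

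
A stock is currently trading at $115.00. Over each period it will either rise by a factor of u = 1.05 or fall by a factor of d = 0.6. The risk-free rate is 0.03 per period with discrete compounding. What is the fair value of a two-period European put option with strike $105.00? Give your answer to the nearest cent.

Risk-neutral probability p = (1 + 0.03 − 0.6)/(1.05 − 0.6) = 0.4300/0.4500 = 0.9556
Terminal stock prices: S_uu = 126.8, S_ud = 72.45, S_dd = 41.4
Terminal payoffs (K − S): max(-21.79, 0) = 0, max(32.55, 0) = 32.55, max(63.6, 0) = 63.6
Node u (S = 120.8): V_u = 1/1.03·[0.9556·0.0000 + 0.0444·32.5500] = 1.4045
Node d (S = 69): V_d = 1/1.03·[0.9556·32.5500 + 0.0444·63.6000] = 32.9417
Node 0 (S = 115): V_0 = 1/1.03·[0.9556·1.4045 + 0.0444·32.9417] = 2.7245

$2.72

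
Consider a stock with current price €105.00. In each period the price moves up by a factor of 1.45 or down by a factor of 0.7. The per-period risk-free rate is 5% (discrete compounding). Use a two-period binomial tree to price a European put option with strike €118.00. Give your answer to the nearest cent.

€22.33

Risk-neutral probability p = (1 + 0.05 − 0.7)/(1.45 − 0.7) = 0.3500/0.7500 = 0.4667
Terminal stock prices: S_uu = 220.8, S_ud = 106.6, S_dd = 51.45
Terminal payoffs (K − S): max(-102.8, 0) = 0, max(11.43, 0) = 11.43, max(66.55, 0) = 66.55
Node u (S = 152.2): V_u = 1/1.05·[0.4667·0.0000 + 0.5333·11.4250] = 5.8032
Node d (S = 73.5): V_d = 1/1.05·[0.4667·11.4250 + 0.5333·66.5500] = 38.8810
Node 0 (S = 105): V_0 = 1/1.05·[0.4667·5.8032 + 0.5333·38.8810] = 22.3282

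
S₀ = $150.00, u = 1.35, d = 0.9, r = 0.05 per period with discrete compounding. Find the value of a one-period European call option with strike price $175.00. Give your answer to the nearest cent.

$8.73

Risk-neutral probability p = (1 + 0.05 − 0.9)/(1.35 − 0.9) = 0.1500/0.4500 = 0.3333
Terminal stock prices: S_u = 202.5, S_d = 135
Terminal payoffs (S − K): max(27.5, 0) = 27.5, max(-40, 0) = 0
Node 0 (S = 150): V_0 = 1/1.05·[0.3333·27.5000 + 0.6667·0.0000] = 8.7302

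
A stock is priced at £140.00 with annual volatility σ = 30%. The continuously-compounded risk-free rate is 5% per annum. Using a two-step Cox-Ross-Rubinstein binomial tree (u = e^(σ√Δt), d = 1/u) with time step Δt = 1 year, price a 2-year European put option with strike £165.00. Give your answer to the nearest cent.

CRR parameters: u = e^(σ√Δt) = e^(0.3·√1) = 1.3499, d = 1/u = 0.7408
Per-period rate: rΔt = 0.05·1 = 0.05, so R = e^0.05 = 1.0513
Risk-neutral probability p = (e^0.05 − 0.7408)/(1.3499 − 0.7408) = 0.3105/0.6090 = 0.5097
Terminal stock prices: S_uu = 255.1, S_ud = 140, S_dd = 76.83
Terminal payoffs (K − S): max(-90.1, 0) = 0, max(25, 0) = 25, max(88.17, 0) = 88.17
Node u (S = 189): V_u = e^(−0.05)·[0.5097·0.0000 + 0.4903·25.0000] = 11.6587
Node d (S = 103.7): V_d = e^(−0.05)·[0.5097·25.0000 + 0.4903·88.1664] = 53.2383
Node 0 (S = 140): V_0 = e^(−0.05)·[0.5097·11.6587 + 0.4903·53.2383] = 30.4807

£30.48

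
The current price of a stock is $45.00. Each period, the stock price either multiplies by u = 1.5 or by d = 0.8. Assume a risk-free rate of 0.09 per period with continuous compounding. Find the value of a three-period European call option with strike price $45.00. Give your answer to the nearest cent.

Risk-neutral probability p = (e^0.09 − 0.8)/(1.5 − 0.8) = 0.2942/0.7000 = 0.4202
Terminal stock prices: S_uuu = 151.9, S_uud = 81, S_udd = 43.2, S_ddd = 23.04
Terminal payoffs (S − K): max(106.9, 0) = 106.9, max(36, 0) = 36, max(-1.8, 0) = 0, max(-21.96, 0) = 0
Node uu (S = 101.2): V_uu = e^(−0.09)·[0.4202·106.8750 + 0.5798·36.0000] = 60.1231
Node ud (S = 54): V_ud = e^(−0.09)·[0.4202·36.0000 + 0.5798·0.0000] = 13.8268
Node dd (S = 28.8): V_dd = e^(−0.09)·[0.4202·0.0000 + 0.5798·0.0000] = 0.0000
Node u (S = 67.5): V_u = e^(−0.09)·[0.4202·60.1231 + 0.5798·13.8268] = 30.4182
Node d (S = 36): V_d = e^(−0.09)·[0.4202·13.8268 + 0.5798·0.0000] = 5.3106
Node 0 (S = 45): V_0 = e^(−0.09)·[0.4202·30.4182 + 0.5798·5.3106] = 14.4968

$14.50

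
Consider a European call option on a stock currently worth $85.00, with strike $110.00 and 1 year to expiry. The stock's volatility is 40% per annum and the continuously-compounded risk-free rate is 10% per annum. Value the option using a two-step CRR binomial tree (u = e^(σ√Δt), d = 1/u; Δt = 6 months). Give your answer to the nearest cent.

CRR parameters: u = e^(σ√Δt) = e^(0.4·√0.5) = 1.3269, d = 1/u = 0.7536
Per-period rate: rΔt = 0.1·0.5 = 0.05, so R = e^0.05 = 1.0513
Risk-neutral probability p = (e^0.05 − 0.7536)/(1.3269 − 0.7536) = 0.2976/0.5733 = 0.5192
Terminal stock prices: S_uu = 149.7, S_ud = 85, S_dd = 48.28
Terminal payoffs (S − K): max(39.66, 0) = 39.66, max(-25, 0) = 0, max(-61.72, 0) = 0
Node u (S = 112.8): V_u = e^(−0.05)·[0.5192·39.6556 + 0.4808·0.0000] = 19.5849
Node d (S = 64.06): V_d = e^(−0.05)·[0.5192·0.0000 + 0.4808·0.0000] = 0.0000
Node 0 (S = 85): V_0 = e^(−0.05)·[0.5192·19.5849 + 0.4808·0.0000] = 9.6724

$9.67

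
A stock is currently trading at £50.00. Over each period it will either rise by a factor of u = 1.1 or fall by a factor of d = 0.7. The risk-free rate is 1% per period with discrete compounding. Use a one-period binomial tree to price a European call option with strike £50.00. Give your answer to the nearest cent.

Risk-neutral probability p = (1 + 0.01 − 0.7)/(1.1 − 0.7) = 0.3100/0.4000 = 0.7750
Terminal stock prices: S_u = 55, S_d = 35
Terminal payoffs (S − K): max(5, 0) = 5, max(-15, 0) = 0
Node 0 (S = 50): V_0 = 1/1.01·[0.7750·5.0000 + 0.2250·0.0000] = 3.8366

£3.84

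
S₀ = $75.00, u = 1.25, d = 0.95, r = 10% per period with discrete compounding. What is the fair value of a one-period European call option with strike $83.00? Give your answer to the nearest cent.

$4.89

Risk-neutral probability p = (1 + 0.1 − 0.95)/(1.25 − 0.95) = 0.1500/0.3000 = 0.5000
Terminal stock prices: S_u = 93.75, S_d = 71.25
Terminal payoffs (S − K): max(10.75, 0) = 10.75, max(-11.75, 0) = 0
Node 0 (S = 75): V_0 = 1/1.1·[0.5000·10.7500 + 0.5000·0.0000] = 4.8864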